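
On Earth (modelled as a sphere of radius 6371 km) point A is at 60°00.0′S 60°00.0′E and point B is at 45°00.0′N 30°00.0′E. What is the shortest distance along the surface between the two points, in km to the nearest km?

Let φ₁ = -1.0472 rad, φ₂ = 0.7854 rad, and Δλ = -0.5236 rad.
cos c = sin φ₁ sin φ₂ + cos φ₁ cos φ₂ cos Δλ = (-0.8660)(0.7071) + (0.5000)(0.7071)(0.8660) = -0.30619,
so c = arccos(-0.30619) = 1.88198 rad.
Distance = R·c = 6371 × 1.8820 ≈ 11990 km.

11990 km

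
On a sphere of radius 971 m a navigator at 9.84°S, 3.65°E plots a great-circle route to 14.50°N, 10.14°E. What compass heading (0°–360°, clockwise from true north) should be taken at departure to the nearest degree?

Δλ = 6.490° = 0.1133 rad.
y = sin Δλ · cos φ₂ = (0.1130)(0.9681) = 0.1094
x = cos φ₁ sin φ₂ − sin φ₁ cos φ₂ cos Δλ = (0.9853)(0.2504) − (-0.1709)(0.9681)(0.9936) = 0.4111
θ = atan2(y, x) = 14.91°, so the bearing is 15°.

15°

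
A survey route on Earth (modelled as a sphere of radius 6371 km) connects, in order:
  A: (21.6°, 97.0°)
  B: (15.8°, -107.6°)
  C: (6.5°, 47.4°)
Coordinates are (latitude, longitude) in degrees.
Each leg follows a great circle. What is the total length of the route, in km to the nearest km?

31377 km

Leg A→B: central angle 2.3649 rad, distance 15066.6 km.
Leg B→C: central angle 2.5601 rad, distance 16310.3 km.
Total: 15066.6 + 16310.3 ≈ 31377 km.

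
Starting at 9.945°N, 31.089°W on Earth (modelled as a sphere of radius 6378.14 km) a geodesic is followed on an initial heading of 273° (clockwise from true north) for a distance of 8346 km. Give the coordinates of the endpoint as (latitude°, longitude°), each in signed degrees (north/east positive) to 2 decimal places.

5.43°, -106.74°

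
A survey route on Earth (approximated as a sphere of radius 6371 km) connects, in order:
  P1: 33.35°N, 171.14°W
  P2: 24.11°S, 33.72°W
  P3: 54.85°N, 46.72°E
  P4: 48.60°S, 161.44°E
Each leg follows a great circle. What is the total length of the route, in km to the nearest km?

Leg P1→P2: central angle 2.4751 rad, distance 15768.8 km.
Leg P2→P3: central angle 1.8201 rad, distance 11595.8 km.
Leg P3→P4: central angle 2.4536 rad, distance 15632.1 km.
Total: 15768.8 + 11595.8 + 15632.1 ≈ 42997 km.

42997 km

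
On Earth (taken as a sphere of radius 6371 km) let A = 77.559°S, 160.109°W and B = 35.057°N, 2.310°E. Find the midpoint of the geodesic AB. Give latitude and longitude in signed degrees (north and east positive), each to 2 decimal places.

-33.11°, -3.75°

Central angle δ = 2.3877 rad. Interpolating on the sphere with fraction f = 0.5:
P = [sin((1−f)δ)·A + sin(fδ)·B] / sin δ = 1.3584·A + 1.3584·B in Cartesian coordinates,
giving P = (0.8358, -0.0547, -0.5462), i.e. latitude -33.11°, longitude -3.75°.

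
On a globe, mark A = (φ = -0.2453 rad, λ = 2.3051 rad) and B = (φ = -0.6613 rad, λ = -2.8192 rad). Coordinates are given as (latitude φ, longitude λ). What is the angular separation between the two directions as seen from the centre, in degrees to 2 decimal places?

62.89°

In radians: φ₁ = -0.2453, φ₂ = -0.6613, Δλ = 66.399° = 1.1589 rad.
Haversine: a = sin²(Δφ/2) + cos φ₁ cos φ₂ sin²(Δλ/2) = 0.0426 + (0.9701)(0.7892)(0.2998) = 0.27218.
Central angle c = 2·arcsin(√a) = 1.09770 rad.
So the angular separation is 62.89°.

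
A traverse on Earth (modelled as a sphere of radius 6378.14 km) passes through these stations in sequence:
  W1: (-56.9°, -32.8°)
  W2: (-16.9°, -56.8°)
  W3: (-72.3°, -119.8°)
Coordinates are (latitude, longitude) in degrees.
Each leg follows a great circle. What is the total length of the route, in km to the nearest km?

12215 km

Leg W1→W2: central angle 0.7657 rad, distance 4884.0 km.
Leg W2→W3: central angle 1.1494 rad, distance 7331.2 km.
Total: 4884.0 + 7331.2 ≈ 12215 km.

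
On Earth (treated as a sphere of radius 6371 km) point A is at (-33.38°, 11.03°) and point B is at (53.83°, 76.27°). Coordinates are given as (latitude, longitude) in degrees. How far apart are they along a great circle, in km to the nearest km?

11537 km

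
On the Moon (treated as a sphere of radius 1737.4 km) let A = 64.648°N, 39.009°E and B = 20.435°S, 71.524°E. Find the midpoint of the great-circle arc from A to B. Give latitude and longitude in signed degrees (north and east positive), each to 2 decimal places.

The central angle between A and B is δ = 1.5480 rad.
With f = 0.5, the slerp weights are sin((1−f)δ)/sin δ = 0.6992 and sin(fδ)/sin δ = 0.6992.
Weighted sum of the unit vectors: (0.6992)·(0.3327,0.2695,0.9037) + (0.6992)·(0.2970,0.8888,-0.3491) = (0.4403, 0.8098, 0.3877).
Converting back: φ = atan2(z, √(x²+y²)) = 22.81°, λ = atan2(y, x) = 61.47°.

22.81°, 61.47°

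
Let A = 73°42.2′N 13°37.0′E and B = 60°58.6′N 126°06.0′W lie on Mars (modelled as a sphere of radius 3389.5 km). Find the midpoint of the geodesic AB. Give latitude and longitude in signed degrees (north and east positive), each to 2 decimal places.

The central angle between A and B is δ = 0.7445 rad.
With f = 0.5, the slerp weights are sin((1−f)δ)/sin δ = 0.5368 and sin(fδ)/sin δ = 0.5368.
Weighted sum of the unit vectors: (0.5368)·(0.2727,0.0661,0.9598) + (0.5368)·(-0.2859,-0.3920,0.8744) = (-0.0070, -0.1750, 0.9846).
Converting back: φ = atan2(z, √(x²+y²)) = 79.92°, λ = atan2(y, x) = -92.31°.

79.92°, -92.31°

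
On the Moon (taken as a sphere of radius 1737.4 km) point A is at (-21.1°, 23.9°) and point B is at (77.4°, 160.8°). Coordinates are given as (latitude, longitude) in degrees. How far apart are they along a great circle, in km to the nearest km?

3639 km

In radians: φ₁ = -0.3683, φ₂ = 1.3509, Δλ = 136.900° = 2.3894 rad.
cos c = sin φ₁ sin φ₂ + cos φ₁ cos φ₂ cos Δλ = (-0.3600)(0.9759) + (0.9330)(0.2181)(-0.7302) = -0.49993,
so c = arccos(-0.49993) = 2.09431 rad.
Distance = R·c = 1737.4 × 2.0943 ≈ 3639 km.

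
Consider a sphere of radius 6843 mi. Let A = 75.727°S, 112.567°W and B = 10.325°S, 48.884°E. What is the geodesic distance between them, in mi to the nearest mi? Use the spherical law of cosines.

Let φ₁ = -1.3217 rad, φ₂ = -0.1802 rad, and Δλ = 2.8179 rad.
cos c = sin φ₁ sin φ₂ + cos φ₁ cos φ₂ cos Δλ = (-0.9691)(-0.1792) + (0.2465)(0.9838)(-0.9481) = -0.05625,
so c = arccos(-0.05625) = 1.62708 rad.
Distance = R·c = 6843 × 1.6271 ≈ 11134 mi.

11134 mi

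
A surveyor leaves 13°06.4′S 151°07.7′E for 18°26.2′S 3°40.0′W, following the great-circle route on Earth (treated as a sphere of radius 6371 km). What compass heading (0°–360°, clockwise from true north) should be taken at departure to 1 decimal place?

With φ₁ = -0.2288, φ₂ = -0.3218, Δλ = -2.7017 rad, the forward-azimuth formula gives
θ = atan2( sin Δλ cos φ₂ , cos φ₁ sin φ₂ − sin φ₁ cos φ₂ cos Δλ ) = atan2(-0.4040, -0.5027) = -141.21°.
Adding 360° brings this into [0°, 360°): 218.8°.

218.8°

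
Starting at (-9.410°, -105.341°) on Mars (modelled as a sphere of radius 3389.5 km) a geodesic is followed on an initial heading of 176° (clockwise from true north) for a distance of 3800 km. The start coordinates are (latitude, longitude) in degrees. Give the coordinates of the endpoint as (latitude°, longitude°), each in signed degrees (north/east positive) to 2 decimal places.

Angular distance δ = d/R = 3800/3389.5 = 1.12111 rad; initial bearing θ = 3.0718 rad.
sin φ₂ = sin φ₁ cos δ + cos φ₁ sin δ cos θ = (-0.1635)(0.4347) + (0.9865)(0.9006)(-0.9976) = -0.9574, so φ₂ = -73.21°.
Δλ = atan2(sin θ sin δ cos φ₁, cos δ − sin φ₁ sin φ₂) = atan2(0.0620, 0.2782) = 12.561°.
λ₂ = -105.341° + 12.561° = -92.78°.

-73.21°, -92.78°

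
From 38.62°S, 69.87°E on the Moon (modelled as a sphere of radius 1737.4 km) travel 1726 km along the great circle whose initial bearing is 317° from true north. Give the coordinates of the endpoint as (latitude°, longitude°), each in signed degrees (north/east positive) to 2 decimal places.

7.94°, 34.63°

Angular distance δ = d/R = 1726/1737.4 = 0.99344 rad; initial bearing θ = 5.5327 rad.
sin φ₂ = sin φ₁ cos δ + cos φ₁ sin δ cos θ = (-0.6242)(0.5458) + (0.7813)(0.8379)(0.7314) = 0.1381, so φ₂ = 7.94°.
Δλ = atan2(sin θ sin δ cos φ₁, cos δ − sin φ₁ sin φ₂) = atan2(-0.4465, 0.6320) = -35.239°.
λ₂ = 69.870° − 35.239° = 34.63°.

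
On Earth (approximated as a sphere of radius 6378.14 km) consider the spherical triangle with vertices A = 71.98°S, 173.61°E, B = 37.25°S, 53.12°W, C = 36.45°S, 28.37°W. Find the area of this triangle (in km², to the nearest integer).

Side lengths (central angles): a = 0.3450, b = 1.2300, c = 1.1518 rad; semiperimeter s = 1.3634.
By l'Huilier's theorem, tan(E/4) = √[tan(s/2) tan((s−a)/2) tan((s−b)/2) tan((s−c)/2)], giving spherical excess E = 0.2265 rad.
Area = E·R² = 0.2265 × (6378.14)² ≈ 9214341 km².

9214341 km²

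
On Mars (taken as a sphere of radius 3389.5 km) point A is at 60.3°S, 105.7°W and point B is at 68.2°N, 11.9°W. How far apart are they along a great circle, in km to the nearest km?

Let φ₁ = -1.0524 rad, φ₂ = 1.1903 rad, and Δλ = 1.6371 rad.
cos c = sin φ₁ sin φ₂ + cos φ₁ cos φ₂ cos Δλ = (-0.8686)(0.9285) + (0.4955)(0.3714)(-0.0663) = -0.81871,
so c = arccos(-0.81871) = 2.52995 rad.
Distance = R·c = 3389.5 × 2.5300 ≈ 8575 km.

8575 km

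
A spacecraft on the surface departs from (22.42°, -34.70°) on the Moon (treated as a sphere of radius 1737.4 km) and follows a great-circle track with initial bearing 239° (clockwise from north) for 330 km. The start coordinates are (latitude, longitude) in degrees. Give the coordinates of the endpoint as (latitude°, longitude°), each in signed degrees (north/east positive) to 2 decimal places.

16.54°, -44.42°

Angular distance δ = d/R = 330/1737.4 = 0.18994 rad; initial bearing θ = 4.1713 rad.
sin φ₂ = sin φ₁ cos δ + cos φ₁ sin δ cos θ = (0.3814)(0.9820) + (0.9244)(0.1888)(-0.5150) = 0.2846, so φ₂ = 16.54°.
Δλ = atan2(sin θ sin δ cos φ₁, cos δ − sin φ₁ sin φ₂) = atan2(-0.1496, 0.8735) = -9.719°.
λ₂ = -34.700° − 9.719° = -44.42°.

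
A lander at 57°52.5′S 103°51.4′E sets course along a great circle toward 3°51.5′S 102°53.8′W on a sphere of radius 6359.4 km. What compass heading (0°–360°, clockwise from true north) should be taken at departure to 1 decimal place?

Δλ = 153.247° = 2.6747 rad.
y = sin Δλ · cos φ₂ = (0.4502)(0.9977) = 0.4491
x = cos φ₁ sin φ₂ − sin φ₁ cos φ₂ cos Δλ = (0.5318)(-0.0673) − (-0.8469)(0.9977)(-0.8930) = -0.7903
θ = atan2(y, x) = 150.39°, so the bearing is 150.4°.

150.4°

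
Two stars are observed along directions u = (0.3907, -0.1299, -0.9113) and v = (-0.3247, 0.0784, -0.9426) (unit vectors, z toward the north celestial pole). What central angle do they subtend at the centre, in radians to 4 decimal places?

u·v = 0.7219; |u| = 1.0000, |v| = 1.0000.
cos θ = (u·v)/(|u||v|) = 0.7219, so θ = 0.7642 rad.

0.7642 rad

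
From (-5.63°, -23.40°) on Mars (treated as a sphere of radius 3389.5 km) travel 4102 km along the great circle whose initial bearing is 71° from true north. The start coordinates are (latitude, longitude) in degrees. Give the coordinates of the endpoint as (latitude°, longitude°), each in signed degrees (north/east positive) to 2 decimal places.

15.58°, 43.30°

Angular distance δ = d/R = 4102/3389.5 = 1.21021 rad; initial bearing θ = 1.2392 rad.
sin φ₂ = sin φ₁ cos δ + cos φ₁ sin δ cos θ = (-0.0981)(0.3528) + (0.9952)(0.9357)(0.3256) = 0.2685, so φ₂ = 15.58°.
Δλ = atan2(sin θ sin δ cos φ₁, cos δ − sin φ₁ sin φ₂) = atan2(0.8804, 0.3792) = 66.700°.
λ₂ = -23.400° + 66.700° = 43.30°.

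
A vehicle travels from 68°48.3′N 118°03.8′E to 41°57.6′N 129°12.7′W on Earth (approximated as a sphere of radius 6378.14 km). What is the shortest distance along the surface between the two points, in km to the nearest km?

6534 km

In radians: φ₁ = 1.2009, φ₂ = 0.7323, Δλ = 112.725° = 1.9674 rad.
Haversine: a = sin²(Δφ/2) + cos φ₁ cos φ₂ sin²(Δλ/2) = 0.0539 + (0.3615)(0.7436)(0.6932) = 0.24024.
Central angle c = 2·arcsin(√a) = 1.02450 rad.
Distance = R·c = 6378.14 × 1.0245 ≈ 6534 km.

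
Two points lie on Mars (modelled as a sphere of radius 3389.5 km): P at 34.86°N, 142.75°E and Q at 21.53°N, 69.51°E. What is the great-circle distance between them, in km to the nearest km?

3818 km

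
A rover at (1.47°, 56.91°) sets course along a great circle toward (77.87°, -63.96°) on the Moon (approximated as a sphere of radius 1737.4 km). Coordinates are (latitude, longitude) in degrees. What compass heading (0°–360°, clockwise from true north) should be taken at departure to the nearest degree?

350°

With φ₁ = 0.0257, φ₂ = 1.3591, Δλ = -2.1096 rad, the forward-azimuth formula gives
θ = atan2( sin Δλ cos φ₂ , cos φ₁ sin φ₂ − sin φ₁ cos φ₂ cos Δλ ) = atan2(-0.1804, 0.9801) = -10.43°.
Adding 360° brings this into [0°, 360°): 350°.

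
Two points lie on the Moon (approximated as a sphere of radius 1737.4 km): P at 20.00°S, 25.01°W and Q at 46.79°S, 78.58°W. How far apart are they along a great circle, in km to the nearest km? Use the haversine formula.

1542 km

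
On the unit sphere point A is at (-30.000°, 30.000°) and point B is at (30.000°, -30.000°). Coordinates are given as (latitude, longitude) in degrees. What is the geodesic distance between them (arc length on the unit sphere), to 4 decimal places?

1.4455

In radians: φ₁ = -0.5236, φ₂ = 0.5236, Δλ = -60.000° = -1.0472 rad.
Haversine: a = sin²(Δφ/2) + cos φ₁ cos φ₂ sin²(Δλ/2) = 0.2500 + (0.8660)(0.8660)(0.2500) = 0.43750.
Central angle c = 2·arcsin(√a) = 1.44547 rad.
On the unit sphere the arc length equals the central angle: 1.4455.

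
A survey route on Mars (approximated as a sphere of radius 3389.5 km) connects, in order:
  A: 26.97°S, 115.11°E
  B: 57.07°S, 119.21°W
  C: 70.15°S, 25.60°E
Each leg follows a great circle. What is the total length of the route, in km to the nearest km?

7968 km

Leg A→B: central angle 1.4726 rad, distance 4991.3 km.
Leg B→C: central angle 0.8781 rad, distance 2976.3 km.
Total: 4991.3 + 2976.3 ≈ 7968 km.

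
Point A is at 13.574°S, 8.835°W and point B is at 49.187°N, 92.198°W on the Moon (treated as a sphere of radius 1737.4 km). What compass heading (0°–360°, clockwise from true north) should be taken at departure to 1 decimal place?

319.2°

Δλ = -83.363° = -1.4550 rad.
y = sin Δλ · cos φ₂ = (-0.9933)(0.6536) = -0.6492
x = cos φ₁ sin φ₂ − sin φ₁ cos φ₂ cos Δλ = (0.9721)(0.7568) − (-0.2347)(0.6536)(0.1156) = 0.7534
θ = atan2(y, x) = -40.75°; adding 360° gives 319.2°.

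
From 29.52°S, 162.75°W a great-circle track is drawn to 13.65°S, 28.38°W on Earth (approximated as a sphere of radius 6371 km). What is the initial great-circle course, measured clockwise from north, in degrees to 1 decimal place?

Δλ = 134.370° = 2.3452 rad.
y = sin Δλ · cos φ₂ = (0.7148)(0.9718) = 0.6946
x = cos φ₁ sin φ₂ − sin φ₁ cos φ₂ cos Δλ = (0.8702)(-0.2360) − (-0.4927)(0.9718)(-0.6993) = -0.5402
θ = atan2(y, x) = 127.87°, so the bearing is 127.9°.

127.9°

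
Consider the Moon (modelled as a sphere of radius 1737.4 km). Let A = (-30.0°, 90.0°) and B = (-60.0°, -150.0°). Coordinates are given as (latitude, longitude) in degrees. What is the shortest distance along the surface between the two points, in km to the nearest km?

2350 km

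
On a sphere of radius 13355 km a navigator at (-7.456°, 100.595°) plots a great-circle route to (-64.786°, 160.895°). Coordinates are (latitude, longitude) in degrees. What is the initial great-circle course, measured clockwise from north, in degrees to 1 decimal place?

With φ₁ = -0.1301, φ₂ = -1.1307, Δλ = 1.0524 rad, the forward-azimuth formula gives
θ = atan2( sin Δλ cos φ₂ , cos φ₁ sin φ₂ − sin φ₁ cos φ₂ cos Δλ ) = atan2(0.3700, -0.8697) = 156.95°.
So the initial bearing is 157.0°.

157.0°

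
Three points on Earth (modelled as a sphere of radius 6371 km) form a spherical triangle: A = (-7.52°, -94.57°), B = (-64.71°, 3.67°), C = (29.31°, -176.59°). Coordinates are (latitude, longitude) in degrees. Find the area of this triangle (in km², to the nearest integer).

Side lengths (central angles): a = 2.5237, b = 1.5148, c = 1.5131 rad; semiperimeter s = 2.7758.
By l'Huilier's theorem, tan(E/4) = √[tan(s/2) tan((s−a)/2) tan((s−b)/2) tan((s−c)/2)], giving spherical excess E = 2.1756 rad.
Area = E·R² = 2.1756 × (6371)² ≈ 88306040 km².

88306040 km²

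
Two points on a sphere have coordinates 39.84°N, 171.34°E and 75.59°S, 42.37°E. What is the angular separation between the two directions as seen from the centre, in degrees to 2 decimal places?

Let φ₁ = 0.6953 rad, φ₂ = -1.3193 rad, and Δλ = -2.2510 rad.
cos c = sin φ₁ sin φ₂ + cos φ₁ cos φ₂ cos Δλ = (0.6406)(-0.9685) + (0.7678)(0.2489)(-0.6289) = -0.74067,
so c = arccos(-0.74067) = 2.40486 rad.
So the angular separation is 137.79°.

137.79°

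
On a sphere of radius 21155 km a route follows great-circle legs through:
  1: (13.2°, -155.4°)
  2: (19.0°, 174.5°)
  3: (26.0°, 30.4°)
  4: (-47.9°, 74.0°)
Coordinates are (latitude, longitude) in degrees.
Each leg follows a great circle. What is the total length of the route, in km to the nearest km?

87191 km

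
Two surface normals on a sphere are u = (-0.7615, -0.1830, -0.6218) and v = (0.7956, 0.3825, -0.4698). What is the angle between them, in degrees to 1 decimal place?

112.6°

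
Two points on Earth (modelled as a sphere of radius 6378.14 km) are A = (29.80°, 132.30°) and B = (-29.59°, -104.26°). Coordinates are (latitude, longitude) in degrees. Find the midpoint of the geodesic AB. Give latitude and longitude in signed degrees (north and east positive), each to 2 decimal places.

0.22°, -165.87°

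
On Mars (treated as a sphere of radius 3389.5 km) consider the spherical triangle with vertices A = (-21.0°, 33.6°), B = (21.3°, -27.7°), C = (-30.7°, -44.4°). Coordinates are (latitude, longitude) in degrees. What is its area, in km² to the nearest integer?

Side lengths (central angles): a = 0.9498, b = 1.2134, c = 1.2792 rad; semiperimeter s = 1.7211.
By l'Huilier's theorem, tan(E/4) = √[tan(s/2) tan((s−a)/2) tan((s−b)/2) tan((s−c)/2)], giving spherical excess E = 0.6577 rad.
Area = E·R² = 0.6577 × (3389.5)² ≈ 7555585 km².

7555585 km²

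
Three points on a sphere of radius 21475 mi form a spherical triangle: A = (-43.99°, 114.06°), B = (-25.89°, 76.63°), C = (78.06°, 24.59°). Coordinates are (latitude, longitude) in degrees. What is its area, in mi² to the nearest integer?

Side lengths (central angles): a = 1.8888, b = 2.3160, c = 0.6142 rad; semiperimeter s = 2.4095.
By l'Huilier's theorem, tan(E/4) = √[tan(s/2) tan((s−a)/2) tan((s−b)/2) tan((s−c)/2)], giving spherical excess E = 0.7970 rad.
Area = E·R² = 0.7970 × (21475)² ≈ 367571977 mi².

367571977 mi²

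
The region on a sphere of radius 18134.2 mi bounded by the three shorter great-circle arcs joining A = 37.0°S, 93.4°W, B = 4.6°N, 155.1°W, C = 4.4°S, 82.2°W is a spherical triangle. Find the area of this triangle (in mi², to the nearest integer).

140612379 mi²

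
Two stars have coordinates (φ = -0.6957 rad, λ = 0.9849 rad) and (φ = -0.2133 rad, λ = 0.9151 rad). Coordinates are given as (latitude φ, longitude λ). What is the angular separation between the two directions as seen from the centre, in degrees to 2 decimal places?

27.86°

With latitudes φ₁ = -39.861°, φ₂ = -12.221° and longitude difference Δλ = -3.999°:
Haversine: a = sin²(Δφ/2) + cos φ₁ cos φ₂ sin²(Δλ/2) = 0.0571 + (0.7676)(0.9773)(0.0012) = 0.05797.
Central angle c = 2·arcsin(√a) = 0.48632 rad.
So the angular separation is 27.86°.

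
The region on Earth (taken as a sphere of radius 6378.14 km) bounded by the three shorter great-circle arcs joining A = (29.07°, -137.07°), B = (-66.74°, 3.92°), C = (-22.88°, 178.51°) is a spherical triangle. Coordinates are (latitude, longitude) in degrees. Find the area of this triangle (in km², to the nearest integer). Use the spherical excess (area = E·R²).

58644005 km²

Side lengths (central angles): a = 1.5758, b = 1.1743, c = 2.3668 rad; semiperimeter s = 2.5584.
By l'Huilier's theorem, tan(E/4) = √[tan(s/2) tan((s−a)/2) tan((s−b)/2) tan((s−c)/2)], giving spherical excess E = 1.4416 rad.
Area = E·R² = 1.4416 × (6378.14)² ≈ 58644005 km².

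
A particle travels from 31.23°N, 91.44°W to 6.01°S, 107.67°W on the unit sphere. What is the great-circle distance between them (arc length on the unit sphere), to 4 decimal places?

Let φ₁ = 0.5451 rad, φ₂ = -0.1049 rad, and Δλ = -0.2833 rad.
cos c = sin φ₁ sin φ₂ + cos φ₁ cos φ₂ cos Δλ = (0.5185)(-0.1047) + (0.8551)(0.9945)(0.9601) = 0.76222,
so c = arccos(0.76222) = 0.70406 rad.
On the unit sphere the arc length equals the central angle: 0.7041.

0.7041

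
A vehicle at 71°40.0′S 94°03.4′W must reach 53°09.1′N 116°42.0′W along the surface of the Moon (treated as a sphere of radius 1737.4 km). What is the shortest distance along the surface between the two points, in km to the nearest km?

3816 km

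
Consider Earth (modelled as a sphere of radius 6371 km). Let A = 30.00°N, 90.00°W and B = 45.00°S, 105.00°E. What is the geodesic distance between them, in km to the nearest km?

17893 km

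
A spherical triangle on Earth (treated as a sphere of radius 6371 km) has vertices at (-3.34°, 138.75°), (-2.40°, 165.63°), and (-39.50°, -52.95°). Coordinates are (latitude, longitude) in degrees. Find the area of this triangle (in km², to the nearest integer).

38599303 km²

Side lengths (central angles): a = 2.1847, b = 2.3706, c = 0.4688 rad; semiperimeter s = 2.5121.
By l'Huilier's theorem, tan(E/4) = √[tan(s/2) tan((s−a)/2) tan((s−b)/2) tan((s−c)/2)], giving spherical excess E = 0.9510 rad.
Area = E·R² = 0.9510 × (6371)² ≈ 38599303 km².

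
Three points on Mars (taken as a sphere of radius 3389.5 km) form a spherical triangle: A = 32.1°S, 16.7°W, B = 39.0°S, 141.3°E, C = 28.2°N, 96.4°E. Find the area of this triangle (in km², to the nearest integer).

Side lengths (central angles): a = 1.3819, b = 2.1460, c = 1.8504 rad; semiperimeter s = 2.6892.
By l'Huilier's theorem, tan(E/4) = √[tan(s/2) tan((s−a)/2) tan((s−b)/2) tan((s−c)/2)], giving spherical excess E = 2.2851 rad.
Area = E·R² = 2.2851 × (3389.5)² ≈ 26252926 km².

26252926 km²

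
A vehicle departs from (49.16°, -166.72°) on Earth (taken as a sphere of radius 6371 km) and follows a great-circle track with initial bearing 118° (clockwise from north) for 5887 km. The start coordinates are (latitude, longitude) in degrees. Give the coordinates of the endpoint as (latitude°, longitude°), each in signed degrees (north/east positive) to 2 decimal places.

Angular distance δ = d/R = 5887/6371 = 0.92403 rad; initial bearing θ = 2.0595 rad.
sin φ₂ = sin φ₁ cos δ + cos φ₁ sin δ cos θ = (0.7565)(0.6026) + (0.6539)(0.7980)(-0.4695) = 0.2109, so φ₂ = 12.17°.
Δλ = atan2(sin θ sin δ cos φ₁, cos δ − sin φ₁ sin φ₂) = atan2(0.4608, 0.4431) = 46.124°.
λ₂ = -166.720° + 46.124° = -120.60°.

12.17°, -120.60°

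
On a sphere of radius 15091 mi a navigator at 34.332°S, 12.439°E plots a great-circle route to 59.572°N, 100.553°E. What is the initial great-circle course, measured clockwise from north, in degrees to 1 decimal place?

Δλ = 88.114° = 1.5379 rad.
y = sin Δλ · cos φ₂ = (0.9995)(0.5065) = 0.5062
x = cos φ₁ sin φ₂ − sin φ₁ cos φ₂ cos Δλ = (0.8258)(0.8623) − (-0.5640)(0.5065)(0.0329) = 0.7214
θ = atan2(y, x) = 35.05°, so the bearing is 35.1°.

35.1°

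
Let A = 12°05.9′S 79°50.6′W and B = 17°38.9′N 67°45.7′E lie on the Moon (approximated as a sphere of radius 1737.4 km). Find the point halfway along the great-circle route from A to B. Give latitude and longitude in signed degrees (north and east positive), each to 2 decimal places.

The central angle between A and B is δ = 2.5874 rad.
With f = 0.5, the slerp weights are sin((1−f)δ)/sin δ = 1.8276 and sin(fδ)/sin δ = 1.8276.
Weighted sum of the unit vectors: (1.8276)·(0.1724,-0.9625,-0.2096) + (1.8276)·(0.3606,0.8821,0.3032) = (0.9742, -0.1470, 0.1710).
Converting back: φ = atan2(z, √(x²+y²)) = 9.85°, λ = atan2(y, x) = -8.58°.

9.85°, -8.58°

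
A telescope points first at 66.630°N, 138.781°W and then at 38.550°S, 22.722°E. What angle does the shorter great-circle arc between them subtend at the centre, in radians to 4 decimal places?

Let φ₁ = 1.1629 rad, φ₂ = -0.6728 rad, and Δλ = 2.8188 rad.
Haversine: a = sin²(Δφ/2) + cos φ₁ cos φ₂ sin²(Δλ/2) = 0.6309 + (0.3967)(0.7821)(0.9742) = 0.93313.
Central angle c = 2·arcsin(√a) = 2.61847 rad.
So the angular separation is 2.6185 rad.

2.6185 rad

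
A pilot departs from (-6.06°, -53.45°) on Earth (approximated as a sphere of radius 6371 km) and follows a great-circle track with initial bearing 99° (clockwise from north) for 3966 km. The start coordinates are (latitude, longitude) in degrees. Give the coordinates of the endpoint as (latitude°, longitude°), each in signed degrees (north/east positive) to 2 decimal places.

-10.16°, -17.64°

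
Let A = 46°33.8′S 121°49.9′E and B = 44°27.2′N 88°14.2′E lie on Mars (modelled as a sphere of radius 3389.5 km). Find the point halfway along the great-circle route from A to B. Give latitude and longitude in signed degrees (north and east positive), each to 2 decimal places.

-1.10°, 104.71°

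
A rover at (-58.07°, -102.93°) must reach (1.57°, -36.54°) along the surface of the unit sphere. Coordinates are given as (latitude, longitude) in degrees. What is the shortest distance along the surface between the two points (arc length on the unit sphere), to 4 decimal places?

1.3812

In radians: φ₁ = -1.0135, φ₂ = 0.0274, Δλ = 66.390° = 1.1587 rad.
Haversine: a = sin²(Δφ/2) + cos φ₁ cos φ₂ sin²(Δλ/2) = 0.2473 + (0.5289)(0.9996)(0.2997) = 0.40575.
Central angle c = 2·arcsin(√a) = 1.38117 rad.
On the unit sphere the arc length equals the central angle: 1.3812.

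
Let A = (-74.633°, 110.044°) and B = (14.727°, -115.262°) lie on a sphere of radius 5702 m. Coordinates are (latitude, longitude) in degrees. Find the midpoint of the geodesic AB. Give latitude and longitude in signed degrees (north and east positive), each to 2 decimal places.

The central angle between A and B is δ = 2.0102 rad.
With f = 0.5, the slerp weights are sin((1−f)δ)/sin δ = 0.9328 and sin(fδ)/sin δ = 0.9328.
Weighted sum of the unit vectors: (0.9328)·(-0.0908,0.2489,-0.9642) + (0.9328)·(-0.4127,-0.8747,0.2542) = (-0.4697, -0.5837, -0.6623).
Converting back: φ = atan2(z, √(x²+y²)) = -41.48°, λ = atan2(y, x) = -128.83°.

-41.48°, -128.83°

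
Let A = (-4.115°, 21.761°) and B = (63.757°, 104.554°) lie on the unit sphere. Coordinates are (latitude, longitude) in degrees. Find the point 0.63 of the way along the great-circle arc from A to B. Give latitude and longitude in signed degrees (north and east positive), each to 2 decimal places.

45.47°, 53.42°

The central angle between A and B is δ = 1.5798 rad.
With f = 0.63, the slerp weights are sin((1−f)δ)/sin δ = 0.5518 and sin(fδ)/sin δ = 0.8390.
Weighted sum of the unit vectors: (0.5518)·(0.9263,0.3698,-0.0718) + (0.8390)·(-0.1111,0.4280,0.8969) = (0.4180, 0.5631, 0.7129).
Converting back: φ = atan2(z, √(x²+y²)) = 45.47°, λ = atan2(y, x) = 53.42°.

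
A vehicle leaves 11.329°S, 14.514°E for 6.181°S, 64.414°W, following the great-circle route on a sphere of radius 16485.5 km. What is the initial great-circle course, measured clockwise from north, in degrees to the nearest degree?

Δλ = -78.928° = -1.3776 rad.
y = sin Δλ · cos φ₂ = (-0.9814)(0.9942) = -0.9757
x = cos φ₁ sin φ₂ − sin φ₁ cos φ₂ cos Δλ = (0.9805)(-0.1077) − (-0.1964)(0.9942)(0.1920) = -0.0681
θ = atan2(y, x) = -93.99°; adding 360° gives 266°.

266°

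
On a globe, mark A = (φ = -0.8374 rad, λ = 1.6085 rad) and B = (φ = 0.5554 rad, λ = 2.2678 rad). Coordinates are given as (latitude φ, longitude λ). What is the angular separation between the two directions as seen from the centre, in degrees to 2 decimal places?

86.68°

In radians: φ₁ = -0.8374, φ₂ = 0.5554, Δλ = 37.775° = 0.6593 rad.
Haversine: a = sin²(Δφ/2) + cos φ₁ cos φ₂ sin²(Δλ/2) = 0.4115 + (0.6694)(0.8497)(0.1048) = 0.47107.
Central angle c = 2·arcsin(√a) = 1.51291 rad.
So the angular separation is 86.68°.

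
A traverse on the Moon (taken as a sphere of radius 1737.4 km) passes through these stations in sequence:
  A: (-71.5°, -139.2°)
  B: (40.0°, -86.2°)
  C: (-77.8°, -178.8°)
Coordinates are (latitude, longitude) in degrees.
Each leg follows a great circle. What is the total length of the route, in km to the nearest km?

Leg A→B: central angle 2.0525 rad, distance 3566.0 km.
Leg B→C: central angle 2.2596 rad, distance 3925.8 km.
Total: 3566.0 + 3925.8 ≈ 7492 km.

7492 km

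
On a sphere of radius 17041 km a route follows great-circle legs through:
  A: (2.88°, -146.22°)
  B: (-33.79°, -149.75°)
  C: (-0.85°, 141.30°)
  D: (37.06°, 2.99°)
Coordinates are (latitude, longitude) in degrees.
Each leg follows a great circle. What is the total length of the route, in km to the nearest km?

Leg A→B: central angle 0.6426 rad, distance 10951.3 km.
Leg B→C: central angle 1.2590 rad, distance 21455.4 km.
Leg C→D: central angle 2.2203 rad, distance 37836.1 km.
Total: 10951.3 + 21455.4 + 37836.1 ≈ 70243 km.

70243 km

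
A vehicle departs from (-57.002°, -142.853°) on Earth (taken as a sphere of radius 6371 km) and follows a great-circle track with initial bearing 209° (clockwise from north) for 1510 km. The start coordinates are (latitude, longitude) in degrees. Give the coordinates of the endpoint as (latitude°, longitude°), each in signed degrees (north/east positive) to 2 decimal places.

-67.98°, -160.53°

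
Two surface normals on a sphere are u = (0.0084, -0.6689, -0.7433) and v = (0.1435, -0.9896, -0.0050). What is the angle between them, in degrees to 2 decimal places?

48.17°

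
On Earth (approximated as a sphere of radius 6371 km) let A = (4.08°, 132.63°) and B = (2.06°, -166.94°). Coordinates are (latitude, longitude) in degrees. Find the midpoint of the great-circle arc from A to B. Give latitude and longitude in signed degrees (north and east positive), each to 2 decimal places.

3.55°, 162.88°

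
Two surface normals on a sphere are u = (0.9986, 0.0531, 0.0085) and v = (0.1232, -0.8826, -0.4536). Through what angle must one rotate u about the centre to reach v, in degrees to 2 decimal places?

u·v = 0.0723; |u| = 1.0000, |v| = 1.0000.
cos θ = (u·v)/(|u||v|) = 0.0723, so θ = 85.85°.

85.85°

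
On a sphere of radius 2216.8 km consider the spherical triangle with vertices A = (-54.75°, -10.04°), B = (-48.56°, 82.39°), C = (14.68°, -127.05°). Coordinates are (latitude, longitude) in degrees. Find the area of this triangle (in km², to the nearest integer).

Side lengths (central angles): a = 2.4151, b = 2.0494, c = 0.9323 rad; semiperimeter s = 2.6984.
By l'Huilier's theorem, tan(E/4) = √[tan(s/2) tan((s−a)/2) tan((s−b)/2) tan((s−c)/2)], giving spherical excess E = 1.8835 rad.
Area = E·R² = 1.8835 × (2216.8)² ≈ 9255785 km².

9255785 km²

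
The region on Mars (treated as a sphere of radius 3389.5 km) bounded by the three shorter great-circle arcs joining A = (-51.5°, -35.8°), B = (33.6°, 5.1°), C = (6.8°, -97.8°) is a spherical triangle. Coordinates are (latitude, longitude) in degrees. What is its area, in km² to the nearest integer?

Side lengths (central angles): a = 1.6902, b = 1.3720, c = 1.6120 rad; semiperimeter s = 2.3371.
By l'Huilier's theorem, tan(E/4) = √[tan(s/2) tan((s−a)/2) tan((s−b)/2) tan((s−c)/2)], giving spherical excess E = 1.5071 rad.
Area = E·R² = 1.5071 × (3389.5)² ≈ 17314236 km².

17314236 km²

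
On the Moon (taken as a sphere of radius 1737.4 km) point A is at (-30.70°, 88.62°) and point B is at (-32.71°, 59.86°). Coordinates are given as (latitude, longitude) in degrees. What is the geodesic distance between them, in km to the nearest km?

742 km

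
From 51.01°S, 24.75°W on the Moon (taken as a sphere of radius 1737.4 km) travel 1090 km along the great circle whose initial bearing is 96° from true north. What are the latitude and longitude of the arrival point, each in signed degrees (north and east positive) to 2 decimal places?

Angular distance δ = d/R = 1090/1737.4 = 0.62737 rad; initial bearing θ = 1.6755 rad.
sin φ₂ = sin φ₁ cos δ + cos φ₁ sin δ cos θ = (-0.7773)(0.8096) + (0.6292)(0.5870)(-0.1045) = -0.6679, so φ₂ = -41.90°.
Δλ = atan2(sin θ sin δ cos φ₁, cos δ − sin φ₁ sin φ₂) = atan2(0.3673, 0.2905) = 51.663°.
λ₂ = -24.750° + 51.663° = 26.91°.

-41.90°, 26.91°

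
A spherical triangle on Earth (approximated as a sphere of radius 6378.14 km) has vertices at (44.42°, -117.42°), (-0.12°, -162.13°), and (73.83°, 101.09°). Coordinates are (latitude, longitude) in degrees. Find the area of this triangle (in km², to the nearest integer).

26685481 km²

Side lengths (central angles): a = 1.6057, b = 1.0279, c = 1.0401 rad; semiperimeter s = 1.8369.
By l'Huilier's theorem, tan(E/4) = √[tan(s/2) tan((s−a)/2) tan((s−b)/2) tan((s−c)/2)], giving spherical excess E = 0.6560 rad.
Area = E·R² = 0.6560 × (6378.14)² ≈ 26685481 km².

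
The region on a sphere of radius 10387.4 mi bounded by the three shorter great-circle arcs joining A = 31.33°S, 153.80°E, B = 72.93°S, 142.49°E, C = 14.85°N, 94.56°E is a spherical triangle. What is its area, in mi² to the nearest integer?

61713009 mi²

Side lengths (central angles): a = 1.6257, b = 1.2776, c = 0.7334 rad; semiperimeter s = 1.8183.
By l'Huilier's theorem, tan(E/4) = √[tan(s/2) tan((s−a)/2) tan((s−b)/2) tan((s−c)/2)], giving spherical excess E = 0.5720 rad.
Area = E·R² = 0.5720 × (10387.4)² ≈ 61713009 mi².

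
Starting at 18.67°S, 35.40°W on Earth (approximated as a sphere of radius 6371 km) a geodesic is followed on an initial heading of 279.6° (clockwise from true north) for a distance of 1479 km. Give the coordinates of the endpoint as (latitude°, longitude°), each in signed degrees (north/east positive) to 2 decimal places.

Angular distance δ = d/R = 1479/6371 = 0.23215 rad; initial bearing θ = 4.8799 rad.
sin φ₂ = sin φ₁ cos δ + cos φ₁ sin δ cos θ = (-0.3201)(0.9732) + (0.9474)(0.2301)(0.1668) = -0.2752, so φ₂ = -15.97°.
Δλ = atan2(sin θ sin δ cos φ₁, cos δ − sin φ₁ sin φ₂) = atan2(-0.2149, 0.8851) = -13.648°.
λ₂ = -35.400° − 13.648° = -49.05°.

-15.97°, -49.05°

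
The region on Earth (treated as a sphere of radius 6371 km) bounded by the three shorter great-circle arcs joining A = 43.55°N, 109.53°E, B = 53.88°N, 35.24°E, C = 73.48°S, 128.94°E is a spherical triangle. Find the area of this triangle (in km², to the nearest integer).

66856428 km²

Side lengths (central angles): a = 2.4739, b = 2.0558, c = 0.8336 rad; semiperimeter s = 2.6816.
By l'Huilier's theorem, tan(E/4) = √[tan(s/2) tan((s−a)/2) tan((s−b)/2) tan((s−c)/2)], giving spherical excess E = 1.6471 rad.
Area = E·R² = 1.6471 × (6371)² ≈ 66856428 km².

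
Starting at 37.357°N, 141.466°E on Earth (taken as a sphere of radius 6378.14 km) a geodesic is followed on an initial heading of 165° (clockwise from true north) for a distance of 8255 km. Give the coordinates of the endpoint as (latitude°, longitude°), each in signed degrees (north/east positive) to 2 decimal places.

Angular distance δ = d/R = 8255/6378.14 = 1.29426 rad; initial bearing θ = 2.8798 rad.
sin φ₂ = sin φ₁ cos δ + cos φ₁ sin δ cos θ = (0.6068)(0.2730) + (0.7949)(0.9620)(-0.9659) = -0.5730, so φ₂ = -34.96°.
Δλ = atan2(sin θ sin δ cos φ₁, cos δ − sin φ₁ sin φ₂) = atan2(0.1979, 0.6207) = 17.686°.
λ₂ = 141.466° + 17.686° = 159.15°.

-34.96°, 159.15°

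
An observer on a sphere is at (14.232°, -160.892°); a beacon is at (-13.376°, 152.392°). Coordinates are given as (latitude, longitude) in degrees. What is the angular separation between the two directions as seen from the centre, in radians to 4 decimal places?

In radians: φ₁ = 0.2484, φ₂ = -0.2335, Δλ = -46.716° = -0.8153 rad.
Haversine: a = sin²(Δφ/2) + cos φ₁ cos φ₂ sin²(Δλ/2) = 0.0569 + (0.9693)(0.9729)(0.1572) = 0.20517.
Central angle c = 2·arcsin(√a) = 0.94015 rad.
So the angular separation is 0.9401 rad.

0.9401 rad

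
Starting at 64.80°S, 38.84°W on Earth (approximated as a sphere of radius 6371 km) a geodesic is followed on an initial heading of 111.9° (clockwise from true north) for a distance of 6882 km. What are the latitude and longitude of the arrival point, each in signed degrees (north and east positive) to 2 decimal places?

Angular distance δ = d/R = 6882/6371 = 1.08021 rad; initial bearing θ = 1.9530 rad.
sin φ₂ = sin φ₁ cos δ + cos φ₁ sin δ cos θ = (-0.9048)(0.4711) + (0.4258)(0.8821)(-0.3730) = -0.5664, so φ₂ = -34.50°.
Δλ = atan2(sin θ sin δ cos φ₁, cos δ − sin φ₁ sin φ₂) = atan2(0.3485, -0.0413) = 96.765°.
λ₂ = -38.840° + 96.765° = 57.92°.

-34.50°, 57.92°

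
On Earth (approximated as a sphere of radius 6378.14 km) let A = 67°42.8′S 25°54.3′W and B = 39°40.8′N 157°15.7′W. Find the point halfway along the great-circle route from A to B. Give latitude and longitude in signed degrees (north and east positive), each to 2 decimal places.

-25.85°, -128.52°

Central angle δ = 2.4713 rad. Interpolating on the sphere with fraction f = 0.5:
P = [sin((1−f)δ)·A + sin(fδ)·B] / sin δ = 1.5202·A + 1.5202·B in Cartesian coordinates,
giving P = (-0.5605, -0.7041, -0.4360), i.e. latitude -25.85°, longitude -128.52°.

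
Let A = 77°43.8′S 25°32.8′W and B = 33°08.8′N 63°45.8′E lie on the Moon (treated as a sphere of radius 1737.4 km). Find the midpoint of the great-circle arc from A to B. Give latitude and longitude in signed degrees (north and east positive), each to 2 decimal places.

The central angle between A and B is δ = 2.1319 rad.
With f = 0.5, the slerp weights are sin((1−f)δ)/sin δ = 1.0338 and sin(fδ)/sin δ = 1.0338.
Weighted sum of the unit vectors: (1.0338)·(0.1917,-0.0916,-0.9772) + (1.0338)·(0.3701,0.7510,0.5468) = (0.5809, 0.6816, -0.4449).
Converting back: φ = atan2(z, √(x²+y²)) = -26.42°, λ = atan2(y, x) = 49.56°.

-26.42°, 49.56°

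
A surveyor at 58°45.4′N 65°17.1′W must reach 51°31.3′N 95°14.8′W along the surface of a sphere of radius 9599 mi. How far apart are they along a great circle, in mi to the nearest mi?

3082 mi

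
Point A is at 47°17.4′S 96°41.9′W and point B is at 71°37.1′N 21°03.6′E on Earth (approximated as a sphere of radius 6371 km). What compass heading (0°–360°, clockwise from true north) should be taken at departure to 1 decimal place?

27.5°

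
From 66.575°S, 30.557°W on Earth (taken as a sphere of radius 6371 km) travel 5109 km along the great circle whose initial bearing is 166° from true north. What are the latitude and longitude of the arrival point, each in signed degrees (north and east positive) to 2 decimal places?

-66.24°, 123.88°

Angular distance δ = d/R = 5109/6371 = 0.80191 rad; initial bearing θ = 2.8972 rad.
sin φ₂ = sin φ₁ cos δ + cos φ₁ sin δ cos θ = (-0.9176)(0.6953) + (0.3975)(0.7187)(-0.9703) = -0.9153, so φ₂ = -66.24°.
Δλ = atan2(sin θ sin δ cos φ₁, cos δ − sin φ₁ sin φ₂) = atan2(0.0691, -0.1445) = 154.434°.
λ₂ = -30.557° + 154.434° = 123.88°.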